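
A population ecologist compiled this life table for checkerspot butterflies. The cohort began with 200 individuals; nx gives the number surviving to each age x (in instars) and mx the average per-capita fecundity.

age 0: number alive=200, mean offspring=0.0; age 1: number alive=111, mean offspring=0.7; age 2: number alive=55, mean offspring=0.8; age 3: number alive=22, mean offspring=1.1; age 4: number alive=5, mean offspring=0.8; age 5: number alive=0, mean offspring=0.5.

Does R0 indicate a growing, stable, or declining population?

declining

lx = nx/n0 = nx/200: 1, 0.555, 0.275, 0.11, 0.025, 0
R0 = Σ lx·mx = 0 + 0.3885 + 0.22 + 0.121 + 0.02 + 0 = 0.7495
R0 < 1, so the population is declining.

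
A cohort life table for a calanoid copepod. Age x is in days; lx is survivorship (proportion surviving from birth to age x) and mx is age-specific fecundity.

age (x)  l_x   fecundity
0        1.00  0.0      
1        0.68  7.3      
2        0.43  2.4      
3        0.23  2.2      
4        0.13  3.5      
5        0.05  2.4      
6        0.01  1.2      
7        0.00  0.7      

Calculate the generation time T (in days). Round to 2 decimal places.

lx·mx: 0, 4.964, 1.032, 0.506, 0.455, 0.12, 0.012, 0 → R0 = 7.089
x·lx·mx: 0, 4.964, 2.064, 1.518, 1.82, 0.6, 0.072, 0 → Σ = 11.038
T = 11.038 / 7.089 = 1.55706… → 1.56

1.56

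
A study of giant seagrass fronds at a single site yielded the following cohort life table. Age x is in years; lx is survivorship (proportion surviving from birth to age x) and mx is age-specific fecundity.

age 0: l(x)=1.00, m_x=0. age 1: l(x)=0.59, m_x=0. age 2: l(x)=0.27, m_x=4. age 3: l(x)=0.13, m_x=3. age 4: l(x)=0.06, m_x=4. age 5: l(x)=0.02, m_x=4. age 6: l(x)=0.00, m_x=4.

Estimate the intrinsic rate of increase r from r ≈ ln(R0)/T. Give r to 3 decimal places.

0.222

R0 = Σ lx·mx = 0 + 0 + 1.08 + 0.39 + 0.24 + 0.08 + 0 = 1.79
Σ x·lx·mx = 4.69; T = 4.69/1.79 = 2.62011…
r ≈ ln(R0)/T = ln(1.79)/2.62011… = 0.22221… → 0.222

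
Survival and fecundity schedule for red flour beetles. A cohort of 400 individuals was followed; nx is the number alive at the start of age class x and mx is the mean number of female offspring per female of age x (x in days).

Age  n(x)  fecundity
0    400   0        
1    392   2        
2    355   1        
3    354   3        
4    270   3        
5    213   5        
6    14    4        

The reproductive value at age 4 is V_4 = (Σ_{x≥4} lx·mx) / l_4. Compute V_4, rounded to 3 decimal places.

lx = nx/n0 = nx/400: 1, 0.98, 0.8875, 0.885, 0.675, 0.5325, 0.035
lx·mx for x ≥ 4: 2.025, 2.6625, 0.14 → sum = 4.8275
V_4 = 4.8275 / l_4 = 4.8275 / 0.675 = 7.151852… → 7.152

7.152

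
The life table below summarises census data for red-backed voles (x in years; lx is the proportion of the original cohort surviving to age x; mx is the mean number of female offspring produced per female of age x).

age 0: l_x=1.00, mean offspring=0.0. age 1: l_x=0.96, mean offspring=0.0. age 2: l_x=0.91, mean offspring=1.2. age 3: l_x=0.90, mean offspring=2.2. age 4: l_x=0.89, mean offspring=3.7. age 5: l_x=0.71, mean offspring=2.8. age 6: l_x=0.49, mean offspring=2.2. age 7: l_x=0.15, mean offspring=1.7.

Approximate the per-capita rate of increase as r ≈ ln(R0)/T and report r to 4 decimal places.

R0 = Σ lx·mx = 0 + 0 + 1.092 + 1.98 + 3.293 + 1.988 + 1.078 + 0.255 = 9.686
Σ x·lx·mx = 39.489; T = 39.489/9.686 = 4.07692…
r ≈ ln(R0)/T = ln(9.686)/4.07692… = 0.556961… → 0.5570

0.5570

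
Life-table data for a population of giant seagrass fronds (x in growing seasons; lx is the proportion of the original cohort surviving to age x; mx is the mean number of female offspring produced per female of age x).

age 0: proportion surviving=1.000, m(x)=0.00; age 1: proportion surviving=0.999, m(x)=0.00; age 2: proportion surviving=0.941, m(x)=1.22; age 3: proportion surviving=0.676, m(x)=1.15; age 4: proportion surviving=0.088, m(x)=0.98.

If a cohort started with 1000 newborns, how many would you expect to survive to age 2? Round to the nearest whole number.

Expected survivors = N0 · l_2 = 1000 × 0.941 = 941 → 941

941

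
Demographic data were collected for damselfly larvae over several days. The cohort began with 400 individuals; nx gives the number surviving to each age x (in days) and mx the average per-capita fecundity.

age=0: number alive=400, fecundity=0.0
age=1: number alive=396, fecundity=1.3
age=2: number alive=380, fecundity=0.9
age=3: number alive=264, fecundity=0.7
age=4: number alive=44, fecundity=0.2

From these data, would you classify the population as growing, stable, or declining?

growing

lx = nx/n0 = nx/400: 1, 0.99, 0.95, 0.66, 0.11
R0 = Σ lx·mx = 0 + 1.287 + 0.855 + 0.462 + 0.022 = 2.626
R0 > 1, so the population is growing.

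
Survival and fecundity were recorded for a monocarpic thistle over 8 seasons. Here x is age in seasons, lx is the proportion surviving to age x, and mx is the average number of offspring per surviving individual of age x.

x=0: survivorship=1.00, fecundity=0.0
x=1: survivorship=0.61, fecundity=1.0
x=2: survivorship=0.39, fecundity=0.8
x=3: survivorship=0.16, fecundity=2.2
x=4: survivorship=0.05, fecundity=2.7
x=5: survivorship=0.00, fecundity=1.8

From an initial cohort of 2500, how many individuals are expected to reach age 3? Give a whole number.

Expected survivors = N0 · l_3 = 2500 × 0.16 = 400 → 400

400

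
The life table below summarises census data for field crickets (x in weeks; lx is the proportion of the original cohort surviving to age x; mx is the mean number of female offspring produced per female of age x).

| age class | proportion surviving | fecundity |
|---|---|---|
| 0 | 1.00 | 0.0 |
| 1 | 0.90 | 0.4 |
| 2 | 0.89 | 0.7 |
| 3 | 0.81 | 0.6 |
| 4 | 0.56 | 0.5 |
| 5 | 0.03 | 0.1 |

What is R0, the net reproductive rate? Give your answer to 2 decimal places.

lx·mx by age: 0, 0.36, 0.623, 0.486, 0.28, 0.003
R0 = Σ lx·mx = 1.752 → 1.75

1.75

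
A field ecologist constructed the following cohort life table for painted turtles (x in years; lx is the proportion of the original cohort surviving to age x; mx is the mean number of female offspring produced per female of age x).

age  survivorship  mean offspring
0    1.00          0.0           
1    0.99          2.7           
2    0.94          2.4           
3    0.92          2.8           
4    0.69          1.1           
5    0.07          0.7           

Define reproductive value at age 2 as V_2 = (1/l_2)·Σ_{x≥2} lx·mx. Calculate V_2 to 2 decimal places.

lx·mx for x ≥ 2: 2.256, 2.576, 0.759, 0.049 → sum = 5.64
V_2 = 5.64 / l_2 = 5.64 / 0.94 = 6 → 6.00

6.00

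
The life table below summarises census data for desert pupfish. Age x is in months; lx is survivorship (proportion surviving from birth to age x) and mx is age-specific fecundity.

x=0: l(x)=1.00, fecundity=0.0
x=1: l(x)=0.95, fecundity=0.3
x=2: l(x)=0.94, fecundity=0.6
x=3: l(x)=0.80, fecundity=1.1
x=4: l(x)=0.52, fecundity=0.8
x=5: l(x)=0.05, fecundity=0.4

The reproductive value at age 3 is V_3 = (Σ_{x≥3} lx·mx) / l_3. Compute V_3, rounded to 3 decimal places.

lx·mx for x ≥ 3: 0.88, 0.416, 0.02 → sum = 1.316
V_3 = 1.316 / l_3 = 1.316 / 0.8 = 1.645 → 1.645

1.645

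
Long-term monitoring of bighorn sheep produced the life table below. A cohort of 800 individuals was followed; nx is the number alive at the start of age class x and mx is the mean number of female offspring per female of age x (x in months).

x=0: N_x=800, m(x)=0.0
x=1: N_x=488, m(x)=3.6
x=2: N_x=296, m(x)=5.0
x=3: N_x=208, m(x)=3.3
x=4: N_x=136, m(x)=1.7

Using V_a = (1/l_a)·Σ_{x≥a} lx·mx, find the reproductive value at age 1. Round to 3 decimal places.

lx = nx/n0 = nx/800: 1, 0.61, 0.37, 0.26, 0.17
lx·mx for x ≥ 1: 2.196, 1.85, 0.858, 0.289 → sum = 5.193
V_1 = 5.193 / l_1 = 5.193 / 0.61 = 8.513115… → 8.513

8.513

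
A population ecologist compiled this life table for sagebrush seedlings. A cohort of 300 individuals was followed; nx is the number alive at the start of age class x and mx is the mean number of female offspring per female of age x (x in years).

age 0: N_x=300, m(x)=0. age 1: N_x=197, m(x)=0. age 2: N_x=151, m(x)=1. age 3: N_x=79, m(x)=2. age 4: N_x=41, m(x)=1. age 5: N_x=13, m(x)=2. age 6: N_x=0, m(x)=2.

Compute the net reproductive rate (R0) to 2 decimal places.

1.25

lx = nx/n0 = nx/300: 1, 0.65667…, 0.50333…, 0.26333…, 0.13667…, 0.04333…, 0
lx·mx by age: 0, 0, 0.503333…, 0.526667…, 0.136667…, 0.086667…, 0
R0 = Σ lx·mx = 1.253333… → 1.25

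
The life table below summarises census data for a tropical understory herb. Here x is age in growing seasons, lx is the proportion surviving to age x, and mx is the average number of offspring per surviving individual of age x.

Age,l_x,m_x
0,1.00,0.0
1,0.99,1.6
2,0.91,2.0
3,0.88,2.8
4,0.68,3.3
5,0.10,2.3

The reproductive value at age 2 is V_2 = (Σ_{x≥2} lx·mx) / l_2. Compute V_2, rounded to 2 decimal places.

7.43

lx·mx for x ≥ 2: 1.82, 2.464, 2.244, 0.23 → sum = 6.758
V_2 = 6.758 / l_2 = 6.758 / 0.91 = 7.426374… → 7.43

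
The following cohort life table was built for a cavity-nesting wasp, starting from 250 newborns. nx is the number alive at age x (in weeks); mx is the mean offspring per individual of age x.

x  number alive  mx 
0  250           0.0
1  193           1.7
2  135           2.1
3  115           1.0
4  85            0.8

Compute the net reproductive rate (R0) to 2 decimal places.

lx = nx/n0 = nx/250: 1, 0.772, 0.54, 0.46, 0.34
lx·mx by age: 0, 1.3124, 1.134, 0.46, 0.272
R0 = Σ lx·mx = 3.1784 → 3.18

3.18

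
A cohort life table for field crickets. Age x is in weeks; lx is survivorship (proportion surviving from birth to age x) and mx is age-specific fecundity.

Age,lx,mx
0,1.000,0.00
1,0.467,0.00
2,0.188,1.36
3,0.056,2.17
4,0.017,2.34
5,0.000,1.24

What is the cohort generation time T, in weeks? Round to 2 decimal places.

2.48

lx·mx: 0, 0, 0.25568, 0.12152, 0.03978, 0 → R0 = 0.41698
x·lx·mx: 0, 0, 0.51136, 0.36456, 0.15912, 0 → Σ = 1.03504
T = 1.03504 / 0.41698 = 2.482229… → 2.48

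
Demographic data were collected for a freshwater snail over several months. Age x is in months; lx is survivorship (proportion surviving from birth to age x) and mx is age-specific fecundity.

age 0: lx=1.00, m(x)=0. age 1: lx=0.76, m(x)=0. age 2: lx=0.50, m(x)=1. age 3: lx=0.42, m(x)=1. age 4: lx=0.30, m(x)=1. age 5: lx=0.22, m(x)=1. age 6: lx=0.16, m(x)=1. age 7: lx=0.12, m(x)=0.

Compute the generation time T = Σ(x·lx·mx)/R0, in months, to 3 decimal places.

lx·mx: 0, 0, 0.5, 0.42, 0.3, 0.22, 0.16, 0 → R0 = 1.6
x·lx·mx: 0, 0, 1, 1.26, 1.2, 1.1, 0.96, 0 → Σ = 5.52
T = 5.52 / 1.6 = 3.45 → 3.450

3.450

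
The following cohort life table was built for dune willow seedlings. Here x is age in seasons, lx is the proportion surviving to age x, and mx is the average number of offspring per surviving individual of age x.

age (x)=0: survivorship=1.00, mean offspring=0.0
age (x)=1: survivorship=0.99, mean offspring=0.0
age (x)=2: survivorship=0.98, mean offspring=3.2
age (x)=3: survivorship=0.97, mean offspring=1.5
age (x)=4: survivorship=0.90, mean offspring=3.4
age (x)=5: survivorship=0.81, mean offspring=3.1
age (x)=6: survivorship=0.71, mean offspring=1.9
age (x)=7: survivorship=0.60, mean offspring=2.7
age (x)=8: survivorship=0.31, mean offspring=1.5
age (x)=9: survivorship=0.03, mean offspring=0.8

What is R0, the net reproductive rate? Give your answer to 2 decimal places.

lx·mx by age: 0, 0, 3.136, 1.455, 3.06, 2.511, 1.349, 1.62, 0.465, 0.024
R0 = Σ lx·mx = 13.62 → 13.62

13.62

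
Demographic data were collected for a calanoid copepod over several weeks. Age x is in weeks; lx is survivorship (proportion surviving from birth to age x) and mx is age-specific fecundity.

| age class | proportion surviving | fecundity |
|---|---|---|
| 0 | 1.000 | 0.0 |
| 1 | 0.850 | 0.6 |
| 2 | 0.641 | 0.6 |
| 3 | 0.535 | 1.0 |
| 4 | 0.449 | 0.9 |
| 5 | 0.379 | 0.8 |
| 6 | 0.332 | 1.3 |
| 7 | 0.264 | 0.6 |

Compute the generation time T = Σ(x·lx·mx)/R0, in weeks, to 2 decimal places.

lx·mx: 0, 0.51, 0.3846, 0.535, 0.4041, 0.3032, 0.4316, 0.1584 → R0 = 2.7269
x·lx·mx: 0, 0.51, 0.7692, 1.605, 1.6164, 1.516, 2.5896, 1.1088 → Σ = 9.715
T = 9.715 / 2.7269 = 3.562654… → 3.56

3.56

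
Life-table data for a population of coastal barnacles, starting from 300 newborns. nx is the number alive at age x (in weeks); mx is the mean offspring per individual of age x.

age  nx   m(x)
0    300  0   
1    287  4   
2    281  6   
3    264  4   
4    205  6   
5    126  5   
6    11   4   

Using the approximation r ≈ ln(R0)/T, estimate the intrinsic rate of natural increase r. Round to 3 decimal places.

1.071

lx = nx/n0 = nx/300: 1, 0.95667…, 0.93667…, 0.88, 0.68333…, 0.42, 0.03667…
R0 = Σ lx·mx = 0 + 3.82667… + 5.62… + 3.52 + 4.1… + 2.1 + 0.14667… = 19.313333…
Σ x·lx·mx = 53.406667…; T = 53.406667…/19.313333… = 2.76527…
r ≈ ln(R0)/T = ln(19.313333…)/2.76527… = 1.07071… → 1.071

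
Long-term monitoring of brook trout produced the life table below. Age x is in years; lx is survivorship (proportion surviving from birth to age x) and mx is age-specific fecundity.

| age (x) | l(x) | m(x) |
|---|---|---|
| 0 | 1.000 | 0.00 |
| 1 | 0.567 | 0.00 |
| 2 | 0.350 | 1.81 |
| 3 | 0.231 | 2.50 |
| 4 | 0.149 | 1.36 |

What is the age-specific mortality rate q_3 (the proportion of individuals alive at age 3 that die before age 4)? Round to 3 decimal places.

0.355

q_3 = (l_3 − l_4) / l_3 = (0.231 − 0.149) / 0.231
     = 0.082 / 0.231 = 0.354978… → 0.355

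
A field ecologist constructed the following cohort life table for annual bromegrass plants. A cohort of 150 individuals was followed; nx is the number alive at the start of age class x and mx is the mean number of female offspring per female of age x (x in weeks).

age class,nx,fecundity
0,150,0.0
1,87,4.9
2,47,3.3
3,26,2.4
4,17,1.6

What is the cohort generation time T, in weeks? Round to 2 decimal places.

lx = nx/n0 = nx/150: 1, 0.58, 0.31333…, 0.17333…, 0.11333…
lx·mx: 0, 2.842, 1.034…, 0.416…, 0.181333… → R0 = 4.473333…
x·lx·mx: 0, 2.842, 2.068…, 1.248…, 0.725333… → Σ = 6.883333…
T = 6.883333… / 4.473333… = 1.538748… → 1.54

1.54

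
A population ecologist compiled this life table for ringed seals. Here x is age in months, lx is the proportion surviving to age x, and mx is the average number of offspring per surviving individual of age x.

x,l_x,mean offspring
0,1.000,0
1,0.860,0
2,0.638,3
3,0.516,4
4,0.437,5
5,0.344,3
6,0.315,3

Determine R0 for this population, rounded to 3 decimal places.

8.140

lx·mx by age: 0, 0, 1.914, 2.064, 2.185, 1.032, 0.945
R0 = Σ lx·mx = 8.14 → 8.140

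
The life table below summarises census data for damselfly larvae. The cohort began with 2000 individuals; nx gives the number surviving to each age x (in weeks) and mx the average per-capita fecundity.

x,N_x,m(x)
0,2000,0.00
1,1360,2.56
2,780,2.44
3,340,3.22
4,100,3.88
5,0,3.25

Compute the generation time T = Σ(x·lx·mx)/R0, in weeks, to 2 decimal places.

1.77

lx = nx/n0 = nx/2000: 1, 0.68, 0.39, 0.17, 0.05, 0
lx·mx: 0, 1.7408, 0.9516, 0.5474, 0.194, 0 → R0 = 3.4338
x·lx·mx: 0, 1.7408, 1.9032, 1.6422, 0.776, 0 → Σ = 6.0622
T = 6.0622 / 3.4338 = 1.765449… → 1.77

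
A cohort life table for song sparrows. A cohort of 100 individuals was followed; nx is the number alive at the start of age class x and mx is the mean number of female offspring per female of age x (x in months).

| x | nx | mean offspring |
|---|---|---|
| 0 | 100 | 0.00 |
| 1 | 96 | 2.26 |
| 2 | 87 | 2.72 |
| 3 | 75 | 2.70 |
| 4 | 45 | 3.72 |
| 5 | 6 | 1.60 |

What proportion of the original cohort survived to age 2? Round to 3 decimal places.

0.870

l_2 = n_2/n_0 = 87/100 = 0.87 → 0.870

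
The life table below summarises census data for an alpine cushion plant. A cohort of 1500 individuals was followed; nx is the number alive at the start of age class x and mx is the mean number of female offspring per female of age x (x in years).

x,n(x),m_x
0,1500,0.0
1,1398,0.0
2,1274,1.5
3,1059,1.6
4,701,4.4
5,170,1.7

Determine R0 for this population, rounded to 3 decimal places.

4.653

lx = nx/n0 = nx/1500: 1, 0.932, 0.84933…, 0.706, 0.46733…, 0.11333…
lx·mx by age: 0, 0, 1.274…, 1.1296, 2.056267…, 0.192667…
R0 = Σ lx·mx = 4.652533… → 4.653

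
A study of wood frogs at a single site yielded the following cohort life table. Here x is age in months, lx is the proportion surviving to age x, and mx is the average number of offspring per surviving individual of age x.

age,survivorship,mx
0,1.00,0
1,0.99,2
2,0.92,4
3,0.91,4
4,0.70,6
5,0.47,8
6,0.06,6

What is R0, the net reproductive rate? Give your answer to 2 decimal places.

17.62

lx·mx by age: 0, 1.98, 3.68, 3.64, 4.2, 3.76, 0.36
R0 = Σ lx·mx = 17.62 → 17.62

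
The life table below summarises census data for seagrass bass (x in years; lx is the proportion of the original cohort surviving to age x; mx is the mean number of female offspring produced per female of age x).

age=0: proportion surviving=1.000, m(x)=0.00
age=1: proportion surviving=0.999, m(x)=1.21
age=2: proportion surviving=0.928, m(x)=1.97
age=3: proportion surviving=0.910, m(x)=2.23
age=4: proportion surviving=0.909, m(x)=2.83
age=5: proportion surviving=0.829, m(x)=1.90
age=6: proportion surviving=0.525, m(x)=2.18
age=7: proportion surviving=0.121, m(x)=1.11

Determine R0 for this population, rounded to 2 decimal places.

10.49

lx·mx by age: 0, 1.20879, 1.82816, 2.0293, 2.57247, 1.5751, 1.1445, 0.13431
R0 = Σ lx·mx = 10.49263 → 10.49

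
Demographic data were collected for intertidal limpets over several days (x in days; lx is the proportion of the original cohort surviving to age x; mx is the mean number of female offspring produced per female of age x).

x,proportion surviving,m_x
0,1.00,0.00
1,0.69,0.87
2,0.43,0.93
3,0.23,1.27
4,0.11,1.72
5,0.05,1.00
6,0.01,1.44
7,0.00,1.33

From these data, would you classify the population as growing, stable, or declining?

growing

R0 = Σ lx·mx = 0 + 0.6003 + 0.3999 + 0.2921 + 0.1892 + 0.05 + 0.0144 + 0 = 1.5459
R0 > 1, so the population is growing.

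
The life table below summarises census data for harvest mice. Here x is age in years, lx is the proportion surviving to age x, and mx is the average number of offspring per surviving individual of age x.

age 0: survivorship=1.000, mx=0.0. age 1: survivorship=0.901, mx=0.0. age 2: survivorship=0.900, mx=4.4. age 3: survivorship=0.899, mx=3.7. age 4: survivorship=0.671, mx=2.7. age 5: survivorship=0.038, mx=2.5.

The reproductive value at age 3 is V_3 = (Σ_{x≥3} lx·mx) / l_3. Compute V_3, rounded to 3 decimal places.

lx·mx for x ≥ 3: 3.3263, 1.8117, 0.095 → sum = 5.233
V_3 = 5.233 / l_3 = 5.233 / 0.899 = 5.820912… → 5.821

5.821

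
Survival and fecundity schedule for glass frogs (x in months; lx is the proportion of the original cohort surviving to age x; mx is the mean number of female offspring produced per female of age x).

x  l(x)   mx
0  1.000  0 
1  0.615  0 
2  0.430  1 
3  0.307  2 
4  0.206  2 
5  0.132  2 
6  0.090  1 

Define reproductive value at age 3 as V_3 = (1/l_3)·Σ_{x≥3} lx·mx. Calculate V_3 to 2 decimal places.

4.50

lx·mx for x ≥ 3: 0.614, 0.412, 0.264, 0.09 → sum = 1.38
V_3 = 1.38 / l_3 = 1.38 / 0.307 = 4.495114… → 4.50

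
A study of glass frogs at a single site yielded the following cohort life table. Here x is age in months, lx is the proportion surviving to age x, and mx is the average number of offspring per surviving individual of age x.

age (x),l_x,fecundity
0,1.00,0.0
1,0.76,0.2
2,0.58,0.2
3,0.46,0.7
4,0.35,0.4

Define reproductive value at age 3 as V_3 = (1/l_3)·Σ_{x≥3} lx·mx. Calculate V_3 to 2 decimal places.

lx·mx for x ≥ 3: 0.322, 0.14 → sum = 0.462
V_3 = 0.462 / l_3 = 0.462 / 0.46 = 1.004348… → 1.00

1.00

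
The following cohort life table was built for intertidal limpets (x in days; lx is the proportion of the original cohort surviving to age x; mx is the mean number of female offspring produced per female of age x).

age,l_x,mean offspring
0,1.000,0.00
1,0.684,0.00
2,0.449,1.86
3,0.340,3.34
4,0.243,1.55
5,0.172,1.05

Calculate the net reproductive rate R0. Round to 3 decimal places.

2.528

lx·mx by age: 0, 0, 0.83514, 1.1356, 0.37665, 0.1806
R0 = Σ lx·mx = 2.52799 → 2.528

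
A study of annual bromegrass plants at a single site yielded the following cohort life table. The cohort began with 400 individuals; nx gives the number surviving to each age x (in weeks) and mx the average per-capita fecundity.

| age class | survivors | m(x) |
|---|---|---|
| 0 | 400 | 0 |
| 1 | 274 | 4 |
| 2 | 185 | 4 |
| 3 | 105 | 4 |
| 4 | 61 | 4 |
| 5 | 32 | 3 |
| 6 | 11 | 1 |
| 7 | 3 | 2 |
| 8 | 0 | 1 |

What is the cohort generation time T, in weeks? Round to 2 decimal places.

2.07

lx = nx/n0 = nx/400: 1, 0.685, 0.4625, 0.2625, 0.1525, 0.08, 0.0275, 0.0075, 0
lx·mx: 0, 2.74, 1.85, 1.05, 0.61, 0.24, 0.0275, 0.015, 0 → R0 = 6.5325
x·lx·mx: 0, 2.74, 3.7, 3.15, 2.44, 1.2, 0.165, 0.105, 0 → Σ = 13.5
T = 13.5 / 6.5325 = 2.06659… → 2.07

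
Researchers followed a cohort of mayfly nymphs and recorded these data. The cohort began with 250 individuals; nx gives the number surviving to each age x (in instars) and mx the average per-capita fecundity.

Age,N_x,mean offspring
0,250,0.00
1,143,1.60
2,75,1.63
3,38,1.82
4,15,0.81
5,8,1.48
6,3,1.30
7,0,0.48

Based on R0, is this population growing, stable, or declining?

growing

lx = nx/n0 = nx/250: 1, 0.572, 0.3, 0.152, 0.06, 0.032, 0.012, 0
R0 = Σ lx·mx = 0 + 0.9152 + 0.489 + 0.27664 + 0.0486 + 0.04736 + 0.0156 + 0 = 1.7924
R0 > 1, so the population is growing.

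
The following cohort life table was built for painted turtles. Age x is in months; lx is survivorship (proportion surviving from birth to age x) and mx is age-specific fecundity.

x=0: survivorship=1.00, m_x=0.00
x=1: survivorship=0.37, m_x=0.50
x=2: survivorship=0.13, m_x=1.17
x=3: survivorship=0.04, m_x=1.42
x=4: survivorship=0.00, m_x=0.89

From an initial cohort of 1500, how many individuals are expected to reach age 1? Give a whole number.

Expected survivors = N0 · l_1 = 1500 × 0.37 = 555 → 555

555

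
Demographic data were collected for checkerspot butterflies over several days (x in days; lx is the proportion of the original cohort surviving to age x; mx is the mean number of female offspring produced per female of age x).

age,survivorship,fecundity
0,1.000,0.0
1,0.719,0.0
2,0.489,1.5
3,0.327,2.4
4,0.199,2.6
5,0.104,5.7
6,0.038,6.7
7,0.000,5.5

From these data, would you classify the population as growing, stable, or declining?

R0 = Σ lx·mx = 0 + 0 + 0.7335 + 0.7848 + 0.5174 + 0.5928 + 0.2546 + 0 = 2.8831
R0 > 1, so the population is growing.

growing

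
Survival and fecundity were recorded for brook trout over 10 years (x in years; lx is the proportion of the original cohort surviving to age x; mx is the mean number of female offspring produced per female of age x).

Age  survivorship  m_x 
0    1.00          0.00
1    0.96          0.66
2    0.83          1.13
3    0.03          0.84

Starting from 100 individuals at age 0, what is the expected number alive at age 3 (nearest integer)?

Expected survivors = N0 · l_3 = 100 × 0.03 = 3 → 3

3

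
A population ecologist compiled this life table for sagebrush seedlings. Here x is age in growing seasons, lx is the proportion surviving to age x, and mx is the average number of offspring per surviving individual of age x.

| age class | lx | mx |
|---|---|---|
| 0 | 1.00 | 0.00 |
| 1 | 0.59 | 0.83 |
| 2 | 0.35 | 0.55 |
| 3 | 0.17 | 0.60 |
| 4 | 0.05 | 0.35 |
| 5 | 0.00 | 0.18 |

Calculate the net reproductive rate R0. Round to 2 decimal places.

0.80

lx·mx by age: 0, 0.4897, 0.1925, 0.102, 0.0175, 0
R0 = Σ lx·mx = 0.8017 → 0.80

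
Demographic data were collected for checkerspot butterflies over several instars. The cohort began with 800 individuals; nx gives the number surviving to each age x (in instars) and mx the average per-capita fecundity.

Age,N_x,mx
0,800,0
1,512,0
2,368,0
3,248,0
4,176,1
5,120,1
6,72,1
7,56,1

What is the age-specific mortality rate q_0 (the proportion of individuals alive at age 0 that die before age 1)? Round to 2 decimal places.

lx = nx/n0 = nx/800: 1, 0.64, 0.46, 0.31, 0.22, 0.15, 0.09, 0.07
q_0 = (l_0 − l_1) / l_0 = (1 − 0.64) / 1
     = 0.36 / 1 = 0.36 → 0.36

0.36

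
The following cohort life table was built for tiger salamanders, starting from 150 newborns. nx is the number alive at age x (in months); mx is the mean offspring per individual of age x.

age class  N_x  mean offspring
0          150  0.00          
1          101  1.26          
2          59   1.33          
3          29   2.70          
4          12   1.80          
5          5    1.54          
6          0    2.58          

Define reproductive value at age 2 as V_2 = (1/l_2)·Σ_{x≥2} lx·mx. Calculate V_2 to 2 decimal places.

lx = nx/n0 = nx/150: 1, 0.67333…, 0.39333…, 0.19333…, 0.08, 0.03333…, 0
lx·mx for x ≥ 2: 0.523133…, 0.522…, 0.144, 0.051333…, 0 → sum = 1.240467…
V_2 = 1.240467… / l_2 = 1.240467… / 0.393333… = 3.153729… → 3.15

3.15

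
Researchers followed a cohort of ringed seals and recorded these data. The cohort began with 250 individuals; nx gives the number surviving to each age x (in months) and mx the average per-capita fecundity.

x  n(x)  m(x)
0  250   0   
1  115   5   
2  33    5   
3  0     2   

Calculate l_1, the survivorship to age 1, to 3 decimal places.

0.460

l_1 = n_1/n_0 = 115/250 = 0.46 → 0.460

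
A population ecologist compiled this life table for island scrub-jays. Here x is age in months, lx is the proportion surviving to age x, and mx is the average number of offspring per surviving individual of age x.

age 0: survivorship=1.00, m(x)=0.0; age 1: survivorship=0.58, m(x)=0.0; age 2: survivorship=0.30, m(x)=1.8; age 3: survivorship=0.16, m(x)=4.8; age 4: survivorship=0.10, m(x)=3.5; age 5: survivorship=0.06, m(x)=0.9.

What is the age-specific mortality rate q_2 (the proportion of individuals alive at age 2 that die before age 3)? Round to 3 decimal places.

0.467

q_2 = (l_2 − l_3) / l_2 = (0.3 − 0.16) / 0.3
     = 0.14 / 0.3 = 0.466667… → 0.467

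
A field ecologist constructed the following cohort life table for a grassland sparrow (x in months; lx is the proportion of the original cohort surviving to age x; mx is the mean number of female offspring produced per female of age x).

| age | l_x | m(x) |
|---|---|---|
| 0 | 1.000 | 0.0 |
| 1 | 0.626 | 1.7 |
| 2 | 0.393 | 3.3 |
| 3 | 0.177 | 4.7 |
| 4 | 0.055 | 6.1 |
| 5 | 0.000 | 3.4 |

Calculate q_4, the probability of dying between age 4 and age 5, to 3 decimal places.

1.000

q_4 = (l_4 − l_5) / l_4 = (0.055 − 0) / 0.055
     = 0.055 / 0.055 = 1 → 1.000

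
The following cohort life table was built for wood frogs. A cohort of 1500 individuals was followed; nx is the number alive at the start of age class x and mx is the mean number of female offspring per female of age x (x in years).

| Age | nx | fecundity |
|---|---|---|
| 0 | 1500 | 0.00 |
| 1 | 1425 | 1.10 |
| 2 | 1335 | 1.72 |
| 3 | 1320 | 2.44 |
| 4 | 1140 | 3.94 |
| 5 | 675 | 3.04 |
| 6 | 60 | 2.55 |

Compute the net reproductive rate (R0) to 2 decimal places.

lx = nx/n0 = nx/1500: 1, 0.95, 0.89, 0.88, 0.76, 0.45, 0.04
lx·mx by age: 0, 1.045, 1.5308, 2.1472, 2.9944, 1.368, 0.102
R0 = Σ lx·mx = 9.1874 → 9.19

9.19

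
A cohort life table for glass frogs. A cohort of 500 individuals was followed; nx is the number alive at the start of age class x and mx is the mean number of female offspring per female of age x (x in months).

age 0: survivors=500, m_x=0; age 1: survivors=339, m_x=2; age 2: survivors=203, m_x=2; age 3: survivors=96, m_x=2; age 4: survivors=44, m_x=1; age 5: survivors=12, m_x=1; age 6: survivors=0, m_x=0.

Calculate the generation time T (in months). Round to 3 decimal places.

lx = nx/n0 = nx/500: 1, 0.678, 0.406, 0.192, 0.088, 0.024, 0
lx·mx: 0, 1.356, 0.812, 0.384, 0.088, 0.024, 0 → R0 = 2.664
x·lx·mx: 0, 1.356, 1.624, 1.152, 0.352, 0.12, 0 → Σ = 4.604
T = 4.604 / 2.664 = 1.728228… → 1.728

1.728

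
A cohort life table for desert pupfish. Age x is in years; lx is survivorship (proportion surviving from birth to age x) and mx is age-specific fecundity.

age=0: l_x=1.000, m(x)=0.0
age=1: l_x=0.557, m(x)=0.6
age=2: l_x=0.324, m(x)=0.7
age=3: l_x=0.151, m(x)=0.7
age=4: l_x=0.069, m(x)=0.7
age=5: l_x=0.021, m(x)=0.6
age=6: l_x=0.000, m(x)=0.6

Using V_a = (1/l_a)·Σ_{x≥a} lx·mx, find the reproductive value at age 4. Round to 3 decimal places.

lx·mx for x ≥ 4: 0.0483, 0.0126, 0 → sum = 0.0609
V_4 = 0.0609 / l_4 = 0.0609 / 0.069 = 0.882609… → 0.883

0.883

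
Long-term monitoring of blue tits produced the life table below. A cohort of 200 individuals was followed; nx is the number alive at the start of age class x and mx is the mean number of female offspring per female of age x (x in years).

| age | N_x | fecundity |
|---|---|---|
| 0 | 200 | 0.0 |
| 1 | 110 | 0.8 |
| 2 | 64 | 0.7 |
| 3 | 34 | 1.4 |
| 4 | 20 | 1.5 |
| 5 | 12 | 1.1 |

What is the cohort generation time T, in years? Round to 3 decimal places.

lx = nx/n0 = nx/200: 1, 0.55, 0.32, 0.17, 0.1, 0.06
lx·mx: 0, 0.44, 0.224, 0.238, 0.15, 0.066 → R0 = 1.118
x·lx·mx: 0, 0.44, 0.448, 0.714, 0.6, 0.33 → Σ = 2.532
T = 2.532 / 1.118 = 2.264758… → 2.265

2.265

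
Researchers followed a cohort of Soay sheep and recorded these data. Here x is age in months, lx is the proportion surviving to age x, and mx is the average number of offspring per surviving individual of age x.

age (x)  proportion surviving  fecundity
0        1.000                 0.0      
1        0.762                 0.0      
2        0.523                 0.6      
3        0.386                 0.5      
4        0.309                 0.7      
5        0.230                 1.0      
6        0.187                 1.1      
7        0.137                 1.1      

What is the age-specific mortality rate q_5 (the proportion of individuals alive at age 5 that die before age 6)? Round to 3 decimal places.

0.187

q_5 = (l_5 − l_6) / l_5 = (0.23 − 0.187) / 0.23
     = 0.043 / 0.23 = 0.186957… → 0.187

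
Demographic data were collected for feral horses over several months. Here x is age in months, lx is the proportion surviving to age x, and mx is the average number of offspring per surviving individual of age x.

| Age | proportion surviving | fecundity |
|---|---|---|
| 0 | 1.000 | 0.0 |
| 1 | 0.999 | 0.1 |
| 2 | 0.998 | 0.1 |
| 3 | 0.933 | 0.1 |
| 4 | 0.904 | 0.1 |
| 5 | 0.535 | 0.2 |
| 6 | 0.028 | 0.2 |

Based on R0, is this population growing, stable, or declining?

declining

R0 = Σ lx·mx = 0 + 0.0999 + 0.0998 + 0.0933 + 0.0904 + 0.107 + 0.0056 = 0.496
R0 < 1, so the population is declining.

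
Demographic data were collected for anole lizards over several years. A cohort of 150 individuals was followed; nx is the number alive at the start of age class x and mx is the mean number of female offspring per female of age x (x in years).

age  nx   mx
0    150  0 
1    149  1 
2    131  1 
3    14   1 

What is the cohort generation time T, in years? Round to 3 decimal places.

lx = nx/n0 = nx/150: 1, 0.99333…, 0.87333…, 0.09333…
lx·mx: 0, 0.993333…, 0.873333…, 0.093333… → R0 = 1.96…
x·lx·mx: 0, 0.993333…, 1.746667…, 0.28… → Σ = 3.02…
T = 3.02… / 1.96… = 1.540816… → 1.541

1.541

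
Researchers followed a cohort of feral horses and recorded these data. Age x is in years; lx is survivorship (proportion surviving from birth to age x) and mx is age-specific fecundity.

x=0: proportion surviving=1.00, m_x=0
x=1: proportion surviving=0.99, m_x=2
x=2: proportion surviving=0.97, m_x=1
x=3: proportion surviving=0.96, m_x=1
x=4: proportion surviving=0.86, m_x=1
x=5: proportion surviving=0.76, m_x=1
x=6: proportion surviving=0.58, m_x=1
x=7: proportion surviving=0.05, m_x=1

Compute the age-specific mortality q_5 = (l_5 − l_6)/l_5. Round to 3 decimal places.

q_5 = (l_5 − l_6) / l_5 = (0.76 − 0.58) / 0.76
     = 0.18 / 0.76 = 0.236842… → 0.237

0.237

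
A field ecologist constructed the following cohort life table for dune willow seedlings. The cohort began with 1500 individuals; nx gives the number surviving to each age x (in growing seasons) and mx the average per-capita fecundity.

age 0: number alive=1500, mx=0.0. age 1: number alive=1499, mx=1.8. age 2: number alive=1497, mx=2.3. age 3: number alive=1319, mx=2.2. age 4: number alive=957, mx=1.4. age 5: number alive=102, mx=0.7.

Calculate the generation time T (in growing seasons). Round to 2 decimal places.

lx = nx/n0 = nx/1500: 1, 0.99933…, 0.998, 0.87933…, 0.638, 0.068
lx·mx: 0, 1.7988…, 2.2954, 1.934533…, 0.8932, 0.0476 → R0 = 6.969533…
x·lx·mx: 0, 1.7988…, 4.5908, 5.8036…, 3.5728, 0.238 → Σ = 16.004…
T = 16.004… / 6.969533… = 2.29628… → 2.30

2.30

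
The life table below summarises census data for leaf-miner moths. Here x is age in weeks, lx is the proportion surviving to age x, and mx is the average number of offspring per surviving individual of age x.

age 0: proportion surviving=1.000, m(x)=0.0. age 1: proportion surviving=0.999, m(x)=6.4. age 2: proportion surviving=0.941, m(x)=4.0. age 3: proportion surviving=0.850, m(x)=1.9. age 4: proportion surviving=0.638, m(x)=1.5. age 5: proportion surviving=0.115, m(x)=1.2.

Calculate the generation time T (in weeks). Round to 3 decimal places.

1.810

lx·mx: 0, 6.3936, 3.764, 1.615, 0.957, 0.138 → R0 = 12.8676
x·lx·mx: 0, 6.3936, 7.528, 4.845, 3.828, 0.69 → Σ = 23.2846
T = 23.2846 / 12.8676 = 1.809553… → 1.810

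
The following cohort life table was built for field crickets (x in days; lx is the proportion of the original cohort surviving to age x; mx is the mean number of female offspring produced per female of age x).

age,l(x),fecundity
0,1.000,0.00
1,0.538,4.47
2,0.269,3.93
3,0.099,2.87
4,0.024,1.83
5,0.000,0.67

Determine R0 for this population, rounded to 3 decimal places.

3.790

lx·mx by age: 0, 2.40486, 1.05717, 0.28413, 0.04392, 0
R0 = Σ lx·mx = 3.79008 → 3.790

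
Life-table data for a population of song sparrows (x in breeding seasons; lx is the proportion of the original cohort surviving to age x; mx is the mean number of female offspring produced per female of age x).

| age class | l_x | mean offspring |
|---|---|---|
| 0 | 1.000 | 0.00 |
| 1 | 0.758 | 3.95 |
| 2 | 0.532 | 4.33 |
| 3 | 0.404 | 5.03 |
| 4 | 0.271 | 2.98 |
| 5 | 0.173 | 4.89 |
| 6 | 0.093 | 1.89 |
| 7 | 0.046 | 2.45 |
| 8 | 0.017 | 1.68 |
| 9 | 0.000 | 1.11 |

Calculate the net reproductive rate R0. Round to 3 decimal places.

lx·mx by age: 0, 2.9941, 2.30356, 2.03212, 0.80758, 0.84597, 0.17577, 0.1127, 0.02856, 0
R0 = Σ lx·mx = 9.30036 → 9.300

9.300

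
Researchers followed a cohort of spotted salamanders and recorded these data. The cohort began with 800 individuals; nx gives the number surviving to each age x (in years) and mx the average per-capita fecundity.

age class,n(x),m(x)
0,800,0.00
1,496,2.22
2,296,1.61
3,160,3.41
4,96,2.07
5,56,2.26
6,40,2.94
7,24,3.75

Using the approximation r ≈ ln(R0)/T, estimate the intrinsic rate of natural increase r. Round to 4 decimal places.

0.4938

lx = nx/n0 = nx/800: 1, 0.62, 0.37, 0.2, 0.12, 0.07, 0.05, 0.03
R0 = Σ lx·mx = 0 + 1.3764 + 0.5957 + 0.682 + 0.2484 + 0.1582 + 0.147 + 0.1125 = 3.3202
Σ x·lx·mx = 8.0679; T = 8.0679/3.3202 = 2.42994…
r ≈ ln(R0)/T = ln(3.3202)/2.42994… = 0.493849… → 0.4938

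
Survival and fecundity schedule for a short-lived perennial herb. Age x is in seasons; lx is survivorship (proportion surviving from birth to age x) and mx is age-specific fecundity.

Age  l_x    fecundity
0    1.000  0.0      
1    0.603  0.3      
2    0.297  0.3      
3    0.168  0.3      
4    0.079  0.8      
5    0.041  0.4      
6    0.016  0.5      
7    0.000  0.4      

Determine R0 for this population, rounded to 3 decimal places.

lx·mx by age: 0, 0.1809, 0.0891, 0.0504, 0.0632, 0.0164, 0.008, 0
R0 = Σ lx·mx = 0.408 → 0.408

0.408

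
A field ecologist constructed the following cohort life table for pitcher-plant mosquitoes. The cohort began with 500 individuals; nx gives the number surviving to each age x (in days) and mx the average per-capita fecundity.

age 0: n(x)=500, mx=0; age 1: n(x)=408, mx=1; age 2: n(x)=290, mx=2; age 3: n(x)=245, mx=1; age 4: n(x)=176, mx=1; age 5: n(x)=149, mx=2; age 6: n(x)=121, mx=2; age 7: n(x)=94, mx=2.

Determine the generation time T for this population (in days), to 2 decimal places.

lx = nx/n0 = nx/500: 1, 0.816, 0.58, 0.49, 0.352, 0.298, 0.242, 0.188
lx·mx: 0, 0.816, 1.16, 0.49, 0.352, 0.596, 0.484, 0.376 → R0 = 4.274
x·lx·mx: 0, 0.816, 2.32, 1.47, 1.408, 2.98, 2.904, 2.632 → Σ = 14.53
T = 14.53 / 4.274 = 3.399626… → 3.40

3.40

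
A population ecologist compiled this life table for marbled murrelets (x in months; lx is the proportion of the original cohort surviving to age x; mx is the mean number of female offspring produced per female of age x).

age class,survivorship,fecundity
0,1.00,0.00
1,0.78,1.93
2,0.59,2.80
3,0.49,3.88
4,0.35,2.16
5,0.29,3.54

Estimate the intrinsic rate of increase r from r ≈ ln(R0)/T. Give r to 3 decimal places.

0.705

R0 = Σ lx·mx = 0 + 1.5054 + 1.652 + 1.9012 + 0.756 + 1.0266 = 6.8412
Σ x·lx·mx = 18.67; T = 18.67/6.8412 = 2.72905…
r ≈ ln(R0)/T = ln(6.8412)/2.72905… = 0.70463… → 0.705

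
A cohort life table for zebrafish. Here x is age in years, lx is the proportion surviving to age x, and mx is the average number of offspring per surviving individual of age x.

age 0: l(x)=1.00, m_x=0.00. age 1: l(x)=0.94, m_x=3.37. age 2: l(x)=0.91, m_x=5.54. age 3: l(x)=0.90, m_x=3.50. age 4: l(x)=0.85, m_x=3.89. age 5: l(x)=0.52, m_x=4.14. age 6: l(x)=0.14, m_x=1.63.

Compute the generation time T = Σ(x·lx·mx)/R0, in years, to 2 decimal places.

2.82

lx·mx: 0, 3.1678, 5.0414, 3.15, 3.3065, 2.1528, 0.2282 → R0 = 17.0467
x·lx·mx: 0, 3.1678, 10.0828, 9.45, 13.226, 10.764, 1.3692 → Σ = 48.0598
T = 48.0598 / 17.0467 = 2.819302… → 2.82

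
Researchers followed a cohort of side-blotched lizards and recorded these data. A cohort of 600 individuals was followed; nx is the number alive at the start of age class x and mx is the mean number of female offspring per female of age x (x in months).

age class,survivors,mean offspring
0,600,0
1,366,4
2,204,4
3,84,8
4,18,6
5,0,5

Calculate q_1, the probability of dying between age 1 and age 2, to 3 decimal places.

0.443

lx = nx/n0 = nx/600: 1, 0.61, 0.34, 0.14, 0.03, 0
q_1 = (l_1 − l_2) / l_1 = (0.61 − 0.34) / 0.61
     = 0.27 / 0.61 = 0.442623… → 0.443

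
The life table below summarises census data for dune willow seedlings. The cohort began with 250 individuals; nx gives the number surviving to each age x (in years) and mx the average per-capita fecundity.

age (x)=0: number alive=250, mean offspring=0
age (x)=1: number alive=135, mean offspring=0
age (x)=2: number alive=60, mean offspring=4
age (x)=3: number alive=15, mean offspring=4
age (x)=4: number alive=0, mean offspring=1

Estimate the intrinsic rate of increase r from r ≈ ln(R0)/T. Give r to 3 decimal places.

0.083

lx = nx/n0 = nx/250: 1, 0.54, 0.24, 0.06, 0
R0 = Σ lx·mx = 0 + 0 + 0.96 + 0.24 + 0 = 1.2
Σ x·lx·mx = 2.64; T = 2.64/1.2 = 2.2
r ≈ ln(R0)/T = ln(1.2)/2.2 = 0.08287… → 0.083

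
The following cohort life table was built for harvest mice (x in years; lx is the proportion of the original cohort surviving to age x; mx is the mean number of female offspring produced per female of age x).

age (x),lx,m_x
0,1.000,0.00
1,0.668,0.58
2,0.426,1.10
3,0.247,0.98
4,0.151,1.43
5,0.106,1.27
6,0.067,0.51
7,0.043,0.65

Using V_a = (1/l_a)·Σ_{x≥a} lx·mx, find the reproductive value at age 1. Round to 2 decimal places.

2.26

lx·mx for x ≥ 1: 0.38744, 0.4686, 0.24206, 0.21593, 0.13462, 0.03417, 0.02795 → sum = 1.51077
V_1 = 1.51077 / l_1 = 1.51077 / 0.668 = 2.261632… → 2.26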